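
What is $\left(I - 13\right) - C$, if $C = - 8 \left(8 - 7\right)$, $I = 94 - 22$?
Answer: $67$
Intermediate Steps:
$I = 72$
$C = -8$ ($C = \left(-8\right) 1 = -8$)
$\left(I - 13\right) - C = \left(72 - 13\right) - -8 = 59 + 8 = 67$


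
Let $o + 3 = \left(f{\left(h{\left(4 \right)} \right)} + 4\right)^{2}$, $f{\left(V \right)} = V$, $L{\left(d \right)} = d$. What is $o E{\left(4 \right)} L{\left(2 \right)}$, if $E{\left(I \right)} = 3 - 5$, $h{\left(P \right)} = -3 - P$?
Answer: $-24$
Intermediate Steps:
$E{\left(I \right)} = -2$
$o = 6$ ($o = -3 + \left(\left(-3 - 4\right) + 4\right)^{2} = -3 + \left(-7 + 4\right)^{2} = -3 + \left(-3\right)^{2} = -3 + 9 = 6$)
$o E{\left(4 \right)} L{\left(2 \right)} = 6 \left(-2\right) 2 = \left(-12\right) 2 = -24$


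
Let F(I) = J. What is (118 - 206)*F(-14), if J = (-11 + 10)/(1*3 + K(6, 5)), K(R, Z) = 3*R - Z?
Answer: 11/2 ≈ 5.5000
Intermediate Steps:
K(R, Z) = -Z + 3*R
J = -1/16 (J = (-11 + 10)/(1*3 + (-1*5 + 3*6)) = -1/(3 + (-5 + 18)) = -1/(3 + 13) = -1/16 ≈ -0.062500)
F(I) = -1/16
(118 - 206)*F(-14) = (118 - 206)*(-1/16) = -88*(-1/16) = 11/2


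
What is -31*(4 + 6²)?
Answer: -1240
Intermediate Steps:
-31*(4 + 6²) = -31*(4 + 36) = -31*40 = -1240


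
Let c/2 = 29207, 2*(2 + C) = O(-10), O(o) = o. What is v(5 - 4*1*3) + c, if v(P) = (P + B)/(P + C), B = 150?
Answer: 817653/14 ≈ 58404.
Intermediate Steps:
C = -7 (C = -2 + (1/2)*(-10) = -2 - 5 = -7)
v(P) = (150 + P)/(-7 + P) (v(P) = (P + 150)/(P - 7) = (150 + P)/(-7 + P))
c = 58414 (c = 2*29207 = 58414)
v(5 - 4*1*3) + c = (150 + (5 - 4*1*3))/(-7 + (5 - 4*1*3)) + 58414 = (150 + (5 - 4*3))/(-7 + (5 - 4*3)) + 58414 = (150 + (5 - 12))/(-7 + (5 - 12)) + 58414 = (150 - 7)/(-7 - 7) + 58414 = 143/(-14) + 58414 = -1/14*143 + 58414 = -143/14 + 58414 = 817653/14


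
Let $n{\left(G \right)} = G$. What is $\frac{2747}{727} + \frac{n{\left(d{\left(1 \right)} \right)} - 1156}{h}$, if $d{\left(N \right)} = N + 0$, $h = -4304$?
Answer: $\frac{12662773}{3129008} \approx 4.0469$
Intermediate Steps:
$d{\left(N \right)} = N$
$\frac{2747}{727} + \frac{n{\left(d{\left(1 \right)} \right)} - 1156}{h} = \frac{2747}{727} + \frac{1 - 1156}{-4304} = 2747 \cdot \frac{1}{727} + \left(1 - 1156\right) \left(- \frac{1}{4304}\right) = \frac{2747}{727} - - \frac{1155}{4304} = \frac{2747}{727} + \frac{1155}{4304} = \frac{12662773}{3129008}$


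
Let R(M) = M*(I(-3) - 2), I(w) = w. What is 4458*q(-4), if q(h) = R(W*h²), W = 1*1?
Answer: -356640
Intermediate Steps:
W = 1
R(M) = -5*M (R(M) = M*(-3 - 2) = M*(-5) = -5*M)
q(h) = -5*h²
4458*q(-4) = 4458*(-5*(-4)²) = 4458*(-5*16) = 4458*(-80) = -356640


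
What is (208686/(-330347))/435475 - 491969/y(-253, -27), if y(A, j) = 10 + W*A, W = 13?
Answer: 70773606755964031/471709922366175 ≈ 150.04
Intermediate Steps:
y(A, j) = 10 + 13*A
(208686/(-330347))/435475 - 491969/y(-253, -27) = (208686/(-330347))/435475 - 491969/(10 + 13*(-253)) = (208686*(-1/330347))*(1/435475) - 491969/(10 - 3289) = -208686/330347*1/435475 - 491969/(-3279) = -208686/143857859825 - 491969*(-1/3279) = -208686/143857859825 + 491969/3279 = 70773606755964031/471709922366175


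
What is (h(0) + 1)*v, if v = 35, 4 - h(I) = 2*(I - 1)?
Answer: 245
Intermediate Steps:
h(I) = 6 - 2*I (h(I) = 4 - 2*(I - 1) = 4 - 2*(-1 + I) = 4 - (-2 + 2*I) = 4 + (2 - 2*I) = 6 - 2*I)
(h(0) + 1)*v = ((6 - 2*0) + 1)*35 = ((6 + 0) + 1)*35 = (6 + 1)*35 = 7*35 = 245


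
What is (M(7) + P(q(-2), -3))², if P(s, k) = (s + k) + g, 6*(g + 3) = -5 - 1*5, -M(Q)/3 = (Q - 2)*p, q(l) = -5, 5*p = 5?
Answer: 6889/9 ≈ 765.44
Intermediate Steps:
p = 1 (p = (⅕)*5 = 1)
M(Q) = 6 - 3*Q (M(Q) = -3*(Q - 2) = -3*(-2 + Q) = 6 - 3*Q)
g = -14/3 (g = -3 + (-5 - 1*5)/6 = -3 + (-5 - 5)/6 = -3 + (⅙)*(-10) = -3 - 5/3 = -14/3 ≈ -4.6667)
P(s, k) = -14/3 + k + s (P(s, k) = (s + k) - 14/3 = (k + s) - 14/3 = -14/3 + k + s)
(M(7) + P(q(-2), -3))² = ((6 - 3*7) + (-14/3 - 3 - 5))² = ((6 - 21) - 38/3)² = (-15 - 38/3)² = (-83/3)² = 6889/9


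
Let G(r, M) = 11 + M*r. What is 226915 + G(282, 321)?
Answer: 317448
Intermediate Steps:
226915 + G(282, 321) = 226915 + (11 + 321*282) = 226915 + (11 + 90522) = 226915 + 90533 = 317448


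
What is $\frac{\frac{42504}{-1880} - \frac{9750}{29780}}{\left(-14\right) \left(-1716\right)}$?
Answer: $- \frac{5350413}{5604238640} \approx -0.00095471$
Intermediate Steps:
$\frac{\frac{42504}{-1880} - \frac{9750}{29780}}{\left(-14\right) \left(-1716\right)} = \frac{42504 \left(- \frac{1}{1880}\right) - \frac{975}{2978}}{24024} = \left(- \frac{5313}{235} - \frac{975}{2978}\right) \frac{1}{24024} = \left(- \frac{16051239}{699830}\right) \frac{1}{24024} = - \frac{5350413}{5604238640}$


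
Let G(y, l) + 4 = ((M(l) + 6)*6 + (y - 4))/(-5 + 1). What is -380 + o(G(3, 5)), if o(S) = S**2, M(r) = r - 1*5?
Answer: -3479/16 ≈ -217.44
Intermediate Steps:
M(r) = -5 + r (M(r) = r - 5 = -5 + r)
G(y, l) = -9/2 - 3*l/2 - y/4 (G(y, l) = -4 + (((-5 + l) + 6)*6 + (y - 4))/(-5 + 1) = -4 + ((1 + l)*6 + (-4 + y))/(-4) = -4 + ((6 + 6*l) + (-4 + y))*(-1/4) = -4 + (2 + y + 6*l)*(-1/4) = -4 + (-1/2 - 3*l/2 - y/4) = -9/2 - 3*l/2 - y/4)
-380 + o(G(3, 5)) = -380 + (-9/2 - 3/2*5 - 1/4*3)**2 = -380 + (-9/2 - 15/2 - 3/4)**2 = -380 + (-51/4)**2 = -380 + 2601/16 = -3479/16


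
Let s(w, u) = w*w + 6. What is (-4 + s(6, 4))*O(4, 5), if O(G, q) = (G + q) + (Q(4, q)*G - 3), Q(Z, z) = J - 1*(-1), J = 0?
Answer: 380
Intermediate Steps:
s(w, u) = 6 + w² (s(w, u) = w² + 6 = 6 + w²)
Q(Z, z) = 1 (Q(Z, z) = 0 - 1*(-1) = 0 + 1 = 1)
O(G, q) = -3 + q + 2*G (O(G, q) = (G + q) + (1*G - 3) = (G + q) + (G - 3) = (G + q) + (-3 + G) = -3 + q + 2*G)
(-4 + s(6, 4))*O(4, 5) = (-4 + (6 + 6²))*(-3 + 5 + 2*4) = (-4 + (6 + 36))*(-3 + 5 + 8) = (-4 + 42)*10 = 38*10 = 380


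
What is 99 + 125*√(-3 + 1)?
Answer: 99 + 125*I*√2 ≈ 99.0 + 176.78*I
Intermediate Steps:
99 + 125*√(-3 + 1) = 99 + 125*√(-2) = 99 + 125*(I*√2) = 99 + 125*I*√2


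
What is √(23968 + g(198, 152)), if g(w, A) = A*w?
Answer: 4*√3379 ≈ 232.52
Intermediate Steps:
√(23968 + g(198, 152)) = √(23968 + 152*198) = √(23968 + 30096) = √54064 = 4*√3379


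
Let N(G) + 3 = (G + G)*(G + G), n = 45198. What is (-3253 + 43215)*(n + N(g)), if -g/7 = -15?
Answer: 3568406790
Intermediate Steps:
g = 105 (g = -7*(-15) = 105)
N(G) = -3 + 4*G**2 (N(G) = -3 + (G + G)*(G + G) = -3 + (2*G)*(2*G) = -3 + 4*G**2)
(-3253 + 43215)*(n + N(g)) = (-3253 + 43215)*(45198 + (-3 + 4*105**2)) = 39962*(45198 + (-3 + 4*11025)) = 39962*(45198 + (-3 + 44100)) = 39962*(45198 + 44097) = 39962*89295 = 3568406790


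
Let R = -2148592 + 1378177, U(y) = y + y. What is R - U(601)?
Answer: -771617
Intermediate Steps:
U(y) = 2*y
R = -770415
R - U(601) = -770415 - 2*601 = -770415 - 1*1202 = -770415 - 1202 = -771617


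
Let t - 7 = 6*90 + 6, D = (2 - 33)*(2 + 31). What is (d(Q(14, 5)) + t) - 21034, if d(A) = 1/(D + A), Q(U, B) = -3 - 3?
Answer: -21074950/1029 ≈ -20481.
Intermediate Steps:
D = -1023 (D = -31*33 = -1023)
Q(U, B) = -6
t = 553 (t = 7 + (6*90 + 6) = 7 + (540 + 6) = 7 + 546 = 553)
d(A) = 1/(-1023 + A)
(d(Q(14, 5)) + t) - 21034 = (1/(-1023 - 6) + 553) - 21034 = (1/(-1029) + 553) - 21034 = (-1/1029 + 553) - 21034 = 569036/1029 - 21034 = -21074950/1029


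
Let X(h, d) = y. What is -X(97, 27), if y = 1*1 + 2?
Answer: -3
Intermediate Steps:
y = 3 (y = 1 + 2 = 3)
X(h, d) = 3
-X(97, 27) = -1*3 = -3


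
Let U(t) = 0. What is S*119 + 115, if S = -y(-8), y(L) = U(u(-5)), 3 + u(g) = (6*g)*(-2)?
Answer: 115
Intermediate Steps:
u(g) = -3 - 12*g (u(g) = -3 + (6*g)*(-2) = -3 - 12*g)
y(L) = 0
S = 0 (S = -1*0 = 0)
S*119 + 115 = 0*119 + 115 = 0 + 115 = 115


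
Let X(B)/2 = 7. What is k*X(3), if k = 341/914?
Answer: 2387/457 ≈ 5.2232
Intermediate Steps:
X(B) = 14 (X(B) = 2*7 = 14)
k = 341/914 (k = 341*(1/914) = 341/914 ≈ 0.37309)
k*X(3) = (341/914)*14 = 2387/457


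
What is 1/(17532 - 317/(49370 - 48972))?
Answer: 398/6977419 ≈ 5.7041e-5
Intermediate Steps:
1/(17532 - 317/(49370 - 48972)) = 1/(17532 - 317/398) = 1/(6977419/398) = 398/6977419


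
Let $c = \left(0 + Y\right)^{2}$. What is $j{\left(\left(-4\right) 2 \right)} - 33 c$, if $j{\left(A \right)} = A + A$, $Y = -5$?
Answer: $-841$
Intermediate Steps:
$j{\left(A \right)} = 2 A$
$c = 25$ ($c = \left(0 - 5\right)^{2} = \left(-5\right)^{2} = 25$)
$j{\left(\left(-4\right) 2 \right)} - 33 c = 2 \left(\left(-4\right) 2\right) - 825 = 2 \left(-8\right) - 825 = -16 - 825 = -841$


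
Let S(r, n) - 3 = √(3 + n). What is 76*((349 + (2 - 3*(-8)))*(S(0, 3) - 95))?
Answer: -2622000 + 28500*√6 ≈ -2.5522e+6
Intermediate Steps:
S(r, n) = 3 + √(3 + n)
76*((349 + (2 - 3*(-8)))*(S(0, 3) - 95)) = 76*((349 + (2 - 3*(-8)))*((3 + √(3 + 3)) - 95)) = 76*((349 + (2 + 24))*((3 + √6) - 95)) = 76*((349 + 26)*(-92 + √6)) = 76*(375*(-92 + √6)) = 76*(-34500 + 375*√6) = -2622000 + 28500*√6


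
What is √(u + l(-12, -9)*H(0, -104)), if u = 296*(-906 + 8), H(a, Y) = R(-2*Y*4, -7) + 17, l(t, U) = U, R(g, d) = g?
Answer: I*√273449 ≈ 522.92*I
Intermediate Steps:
H(a, Y) = 17 - 8*Y (H(a, Y) = -2*Y*4 + 17 = -8*Y + 17 = 17 - 8*Y)
u = -265808 (u = 296*(-898) = -265808)
√(u + l(-12, -9)*H(0, -104)) = √(-265808 - 9*(17 - 8*(-104))) = √(-265808 - 9*(17 + 832)) = √(-265808 - 9*849) = √(-265808 - 7641) = √(-273449) = I*√273449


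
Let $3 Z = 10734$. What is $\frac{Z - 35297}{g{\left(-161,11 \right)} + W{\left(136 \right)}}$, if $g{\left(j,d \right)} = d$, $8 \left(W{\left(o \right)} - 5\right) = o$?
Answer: $- \frac{10573}{11} \approx -961.18$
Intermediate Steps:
$Z = 3578$ ($Z = \frac{1}{3} \cdot 10734 = 3578$)
$W{\left(o \right)} = 5 + \frac{o}{8}$
$\frac{Z - 35297}{g{\left(-161,11 \right)} + W{\left(136 \right)}} = \frac{3578 - 35297}{11 + \left(5 + \frac{1}{8} \cdot 136\right)} = - \frac{31719}{11 + \left(5 + 17\right)} = - \frac{31719}{11 + 22} = - \frac{31719}{33} = \left(-31719\right) \frac{1}{33} = - \frac{10573}{11}$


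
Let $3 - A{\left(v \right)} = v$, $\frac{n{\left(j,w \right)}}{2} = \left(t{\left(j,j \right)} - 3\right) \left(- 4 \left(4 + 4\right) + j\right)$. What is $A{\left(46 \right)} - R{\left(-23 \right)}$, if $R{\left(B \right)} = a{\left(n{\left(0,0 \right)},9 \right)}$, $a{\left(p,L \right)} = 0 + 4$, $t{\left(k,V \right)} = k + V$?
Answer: $-47$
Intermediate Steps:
$t{\left(k,V \right)} = V + k$
$n{\left(j,w \right)} = 2 \left(-32 + j\right) \left(-3 + 2 j\right)$ ($n{\left(j,w \right)} = 2 \left(\left(j + j\right) - 3\right) \left(- 4 \left(4 + 4\right) + j\right) = 2 \left(2 j - 3\right) \left(\left(-4\right) 8 + j\right) = 2 \left(-3 + 2 j\right) \left(-32 + j\right) = 2 \left(-32 + j\right) \left(-3 + 2 j\right)$)
$a{\left(p,L \right)} = 4$
$A{\left(v \right)} = 3 - v$
$R{\left(B \right)} = 4$
$A{\left(46 \right)} - R{\left(-23 \right)} = \left(3 - 46\right) - 4 = -43 - 4 = -47$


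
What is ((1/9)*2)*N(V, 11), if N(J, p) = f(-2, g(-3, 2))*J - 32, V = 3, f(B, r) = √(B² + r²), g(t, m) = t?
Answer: -64/9 + 2*√13/3 ≈ -4.7074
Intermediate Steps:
N(J, p) = -32 + J*√13 (N(J, p) = √((-2)² + (-3)²)*J - 32 = √(4 + 9)*J - 32 = √13*J - 32 = J*√13 - 32 = -32 + J*√13)
((1/9)*2)*N(V, 11) = ((1/9)*2)*(-32 + 3*√13) = ((1*(⅑))*2)*(-32 + 3*√13) = ((⅑)*2)*(-32 + 3*√13) = 2*(-32 + 3*√13)/9 = -64/9 + 2*√13/3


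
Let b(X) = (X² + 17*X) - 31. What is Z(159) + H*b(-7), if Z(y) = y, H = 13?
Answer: -1154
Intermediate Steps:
b(X) = -31 + X² + 17*X
Z(159) + H*b(-7) = 159 + 13*(-31 + (-7)² + 17*(-7)) = 159 + 13*(-31 + 49 - 119) = 159 + 13*(-101) = 159 - 1313 = -1154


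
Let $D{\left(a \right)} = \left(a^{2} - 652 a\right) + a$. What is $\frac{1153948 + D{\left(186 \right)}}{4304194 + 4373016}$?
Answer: $\frac{533729}{4338605} \approx 0.12302$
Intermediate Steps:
$D{\left(a \right)} = a^{2} - 651 a$
$\frac{1153948 + D{\left(186 \right)}}{4304194 + 4373016} = \frac{1153948 + 186 \left(-651 + 186\right)}{4304194 + 4373016} = \frac{1153948 + 186 \left(-465\right)}{8677210} = \left(1153948 - 86490\right) \frac{1}{8677210} = 1067458 \cdot \frac{1}{8677210} = \frac{533729}{4338605}$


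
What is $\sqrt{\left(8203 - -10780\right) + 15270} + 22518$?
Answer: $22518 + \sqrt{34253} \approx 22703.0$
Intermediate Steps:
$\sqrt{\left(8203 - -10780\right) + 15270} + 22518 = \sqrt{\left(8203 + 10780\right) + 15270} + 22518 = \sqrt{18983 + 15270} + 22518 = \sqrt{34253} + 22518 = 22518 + \sqrt{34253}$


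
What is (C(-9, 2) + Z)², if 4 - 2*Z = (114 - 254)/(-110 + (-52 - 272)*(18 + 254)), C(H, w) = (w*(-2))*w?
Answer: 70092033001/1946486161 ≈ 36.010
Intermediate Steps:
C(H, w) = -2*w² (C(H, w) = (-2*w)*w = -2*w²)
Z = 88203/44119 (Z = 2 - (114 - 254)/(2*(-110 + (-52 - 272)*(18 + 254))) = 2 - (-70)/(-110 - 324*272) = 2 - (-70)/(-110 - 88128) = 2 - (-70)/(-88238) = 2 - (-70)*(-1)/88238 = 2 - ½*70/44119 = 2 - 35/44119 = 88203/44119 ≈ 1.9992)
(C(-9, 2) + Z)² = (-2*2² + 88203/44119)² = (-2*4 + 88203/44119)² = (-8 + 88203/44119)² = (-264749/44119)² = 70092033001/1946486161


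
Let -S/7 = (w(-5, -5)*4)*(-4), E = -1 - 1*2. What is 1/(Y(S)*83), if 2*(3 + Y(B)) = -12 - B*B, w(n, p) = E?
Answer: -1/4685931 ≈ -2.1340e-7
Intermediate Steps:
E = -3 (E = -1 - 2 = -3)
w(n, p) = -3
S = -336 (S = -7*(-3*4)*(-4) = -(-84)*(-4) = -7*48 = -336)
Y(B) = -9 - B²/2 (Y(B) = -3 + (-12 - B*B)/2 = -3 + (-12 - B²)/2 = -3 + (-6 - B²/2) = -9 - B²/2)
1/(Y(S)*83) = 1/((-9 - ½*(-336)²)*83) = 1/((-9 - ½*112896)*83) = 1/((-9 - 56448)*83) = 1/(-56457*83) = 1/(-4685931) = -1/4685931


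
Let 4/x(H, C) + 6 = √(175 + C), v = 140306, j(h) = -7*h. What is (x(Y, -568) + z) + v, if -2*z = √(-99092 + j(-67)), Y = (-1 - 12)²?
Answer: 20063750/143 - 4*I*√393/429 - I*√98623/2 ≈ 1.4031e+5 - 157.21*I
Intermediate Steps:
Y = 169 (Y = (-13)² = 169)
x(H, C) = 4/(-6 + √(175 + C))
z = -I*√98623/2 (z = -√(-99092 - 7*(-67))/2 = -√(-99092 + 469)/2 = -I*√98623/2 ≈ -157.02*I)
(x(Y, -568) + z) + v = (4/(-6 + √(175 - 568)) - I*√98623/2) + 140306 = (4/(-6 + √(-393)) - I*√98623/2) + 140306 = (4/(-6 + I*√393) - I*√98623/2) + 140306 = 140306 + 4/(-6 + I*√393) - I*√98623/2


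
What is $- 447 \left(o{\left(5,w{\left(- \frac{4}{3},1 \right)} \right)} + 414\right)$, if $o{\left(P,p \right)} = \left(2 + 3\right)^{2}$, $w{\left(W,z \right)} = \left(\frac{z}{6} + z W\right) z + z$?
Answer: $-196233$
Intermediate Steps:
$w{\left(W,z \right)} = z + z \left(\frac{z}{6} + W z\right)$ ($w{\left(W,z \right)} = \left(z \frac{1}{6} + W z\right) z + z = \left(\frac{z}{6} + W z\right) z + z = z \left(\frac{z}{6} + W z\right) + z = z + z \left(\frac{z}{6} + W z\right)$)
$o{\left(P,p \right)} = 25$ ($o{\left(P,p \right)} = 5^{2} = 25$)
$- 447 \left(o{\left(5,w{\left(- \frac{4}{3},1 \right)} \right)} + 414\right) = - 447 \left(25 + 414\right) = \left(-447\right) 439 = -196233$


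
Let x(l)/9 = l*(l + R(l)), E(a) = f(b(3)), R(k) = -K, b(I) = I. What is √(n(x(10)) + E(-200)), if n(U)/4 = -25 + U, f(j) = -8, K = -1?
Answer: 6*√107 ≈ 62.064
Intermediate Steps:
R(k) = 1 (R(k) = -1*(-1) = 1)
E(a) = -8
x(l) = 9*l*(1 + l) (x(l) = 9*(l*(l + 1)) = 9*(l*(1 + l)) = 9*l*(1 + l))
n(U) = -100 + 4*U (n(U) = 4*(-25 + U) = -100 + 4*U)
√(n(x(10)) + E(-200)) = √((-100 + 4*(9*10*(1 + 10))) - 8) = √((-100 + 4*(9*10*11)) - 8) = √((-100 + 4*990) - 8) = √((-100 + 3960) - 8) = √(3860 - 8) = √3852 = 6*√107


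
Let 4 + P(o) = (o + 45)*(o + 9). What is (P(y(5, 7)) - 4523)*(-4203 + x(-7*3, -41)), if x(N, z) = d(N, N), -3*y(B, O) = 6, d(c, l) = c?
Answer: 17850624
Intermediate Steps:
y(B, O) = -2 (y(B, O) = -⅓*6 = -2)
x(N, z) = N
P(o) = -4 + (9 + o)*(45 + o) (P(o) = -4 + (o + 45)*(o + 9) = -4 + (45 + o)*(9 + o) = -4 + (9 + o)*(45 + o))
(P(y(5, 7)) - 4523)*(-4203 + x(-7*3, -41)) = ((401 + (-2)² + 54*(-2)) - 4523)*(-4203 - 7*3) = ((401 + 4 - 108) - 4523)*(-4203 - 21) = (297 - 4523)*(-4224) = -4226*(-4224) = 17850624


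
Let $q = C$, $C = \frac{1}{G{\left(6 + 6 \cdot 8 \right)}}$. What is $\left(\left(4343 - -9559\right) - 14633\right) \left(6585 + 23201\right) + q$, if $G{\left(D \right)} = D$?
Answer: $- \frac{1175772563}{54} \approx -2.1774 \cdot 10^{7}$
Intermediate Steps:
$C = \frac{1}{54}$ ($C = \frac{1}{6 + 6 \cdot 8} = \frac{1}{6 + 48} = \frac{1}{54} \approx 0.018519$)
$q = \frac{1}{54} \approx 0.018519$
$\left(\left(4343 - -9559\right) - 14633\right) \left(6585 + 23201\right) + q = \left(\left(4343 - -9559\right) - 14633\right) \left(6585 + 23201\right) + \frac{1}{54} = \left(\left(4343 + 9559\right) - 14633\right) 29786 + \frac{1}{54} = \left(13902 - 14633\right) 29786 + \frac{1}{54} = \left(-731\right) 29786 + \frac{1}{54} = -21773566 + \frac{1}{54} = - \frac{1175772563}{54}$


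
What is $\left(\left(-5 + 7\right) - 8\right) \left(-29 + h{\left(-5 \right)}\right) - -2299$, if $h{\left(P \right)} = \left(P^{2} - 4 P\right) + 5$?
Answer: $2173$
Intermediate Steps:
$h{\left(P \right)} = 5 + P^{2} - 4 P$
$\left(\left(-5 + 7\right) - 8\right) \left(-29 + h{\left(-5 \right)}\right) - -2299 = \left(\left(-5 + 7\right) - 8\right) \left(-29 + \left(5 + \left(-5\right)^{2} - -20\right)\right) - -2299 = \left(2 - 8\right) \left(-29 + \left(5 + 25 + 20\right)\right) + 2299 = - 6 \left(-29 + 50\right) + 2299 = \left(-6\right) 21 + 2299 = -126 + 2299 = 2173$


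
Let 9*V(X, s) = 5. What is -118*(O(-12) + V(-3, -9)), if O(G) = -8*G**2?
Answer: 1222834/9 ≈ 1.3587e+5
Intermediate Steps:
V(X, s) = 5/9 (V(X, s) = (1/9)*5 = 5/9)
-118*(O(-12) + V(-3, -9)) = -118*(-8*(-12)**2 + 5/9) = -118*(-8*144 + 5/9) = -118*(-1152 + 5/9) = -118*(-10363/9) = 1222834/9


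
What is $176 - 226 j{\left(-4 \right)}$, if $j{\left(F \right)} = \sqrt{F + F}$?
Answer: $176 - 452 i \sqrt{2} \approx 176.0 - 639.22 i$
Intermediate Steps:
$j{\left(F \right)} = \sqrt{2} \sqrt{F}$ ($j{\left(F \right)} = \sqrt{2 F} = \sqrt{2} \sqrt{F}$)
$176 - 226 j{\left(-4 \right)} = 176 - 226 \sqrt{2} \sqrt{-4} = 176 - 226 \sqrt{2} \cdot 2 i = 176 - 226 \cdot 2 i \sqrt{2} = 176 - 452 i \sqrt{2}$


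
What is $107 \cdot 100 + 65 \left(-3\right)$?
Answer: $10505$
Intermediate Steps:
$107 \cdot 100 + 65 \left(-3\right) = 10700 - 195 = 10505$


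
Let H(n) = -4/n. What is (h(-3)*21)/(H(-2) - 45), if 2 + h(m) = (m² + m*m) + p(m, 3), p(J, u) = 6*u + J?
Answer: -651/43 ≈ -15.140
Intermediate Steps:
p(J, u) = J + 6*u
h(m) = 16 + m + 2*m² (h(m) = -2 + ((m² + m*m) + (m + 6*3)) = -2 + ((m² + m²) + (m + 18)) = -2 + (2*m² + (18 + m)) = -2 + (18 + m + 2*m²) = 16 + m + 2*m²)
(h(-3)*21)/(H(-2) - 45) = ((16 - 3 + 2*(-3)²)*21)/(-4/(-2) - 45) = ((16 - 3 + 2*9)*21)/(-4*(-½) - 45) = ((16 - 3 + 18)*21)/(2 - 45) = (31*21)/(-43) = 651*(-1/43) = -651/43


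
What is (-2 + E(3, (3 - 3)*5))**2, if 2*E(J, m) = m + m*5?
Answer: 4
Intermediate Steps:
E(J, m) = 3*m (E(J, m) = (m + m*5)/2 = (m + 5*m)/2 = (6*m)/2 = 3*m)
(-2 + E(3, (3 - 3)*5))**2 = (-2 + 3*((3 - 3)*5))**2 = (-2 + 3*(0*5))**2 = (-2 + 3*0)**2 = (-2 + 0)**2 = (-2)**2 = 4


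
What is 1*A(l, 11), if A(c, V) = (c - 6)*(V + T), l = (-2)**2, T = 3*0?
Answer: -22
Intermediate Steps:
T = 0
l = 4
A(c, V) = V*(-6 + c) (A(c, V) = (c - 6)*(V + 0) = (-6 + c)*V = V*(-6 + c))
1*A(l, 11) = 1*(11*(-6 + 4)) = 1*(11*(-2)) = 1*(-22) = -22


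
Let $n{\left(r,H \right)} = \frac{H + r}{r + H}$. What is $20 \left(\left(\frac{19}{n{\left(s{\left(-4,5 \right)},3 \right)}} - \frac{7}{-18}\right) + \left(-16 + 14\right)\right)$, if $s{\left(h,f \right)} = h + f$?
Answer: $\frac{3130}{9} \approx 347.78$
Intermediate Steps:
$s{\left(h,f \right)} = f + h$
$n{\left(r,H \right)} = 1$ ($n{\left(r,H \right)} = \frac{H + r}{H + r} = 1$)
$20 \left(\left(\frac{19}{n{\left(s{\left(-4,5 \right)},3 \right)}} - \frac{7}{-18}\right) + \left(-16 + 14\right)\right) = 20 \left(\left(\frac{19}{1} - \frac{7}{-18}\right) + \left(-16 + 14\right)\right) = 20 \left(\left(19 \cdot 1 - - \frac{7}{18}\right) - 2\right) = 20 \left(\left(19 + \frac{7}{18}\right) - 2\right) = 20 \left(\frac{349}{18} - 2\right) = 20 \cdot \frac{313}{18} = \frac{3130}{9}$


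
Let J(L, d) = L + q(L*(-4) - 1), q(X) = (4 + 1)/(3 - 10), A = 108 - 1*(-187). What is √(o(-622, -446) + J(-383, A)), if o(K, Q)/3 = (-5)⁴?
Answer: √73073/7 ≈ 38.617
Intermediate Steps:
A = 295 (A = 108 + 187 = 295)
q(X) = -5/7 (q(X) = 5/(-7) = 5*(-⅐) = -5/7)
o(K, Q) = 1875 (o(K, Q) = 3*(-5)⁴ = 3*625 = 1875)
J(L, d) = -5/7 + L (J(L, d) = L - 5/7 = -5/7 + L)
√(o(-622, -446) + J(-383, A)) = √(1875 + (-5/7 - 383)) = √(1875 - 2686/7) = √(10439/7) = √73073/7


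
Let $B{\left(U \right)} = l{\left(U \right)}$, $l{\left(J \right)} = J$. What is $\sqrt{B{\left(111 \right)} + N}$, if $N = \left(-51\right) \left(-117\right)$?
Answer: $\sqrt{6078} \approx 77.962$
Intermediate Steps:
$B{\left(U \right)} = U$
$N = 5967$
$\sqrt{B{\left(111 \right)} + N} = \sqrt{111 + 5967} = \sqrt{6078}$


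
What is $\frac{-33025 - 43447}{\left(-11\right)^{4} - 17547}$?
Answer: $\frac{38236}{1453} \approx 26.315$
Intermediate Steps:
$\frac{-33025 - 43447}{\left(-11\right)^{4} - 17547} = - \frac{76472}{14641 - 17547} = - \frac{76472}{-2906} = \left(-76472\right) \left(- \frac{1}{2906}\right) = \frac{38236}{1453}$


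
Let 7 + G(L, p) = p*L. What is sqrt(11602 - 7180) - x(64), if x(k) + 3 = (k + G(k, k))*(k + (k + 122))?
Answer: -1038247 + sqrt(4422) ≈ -1.0382e+6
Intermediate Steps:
G(L, p) = -7 + L*p (G(L, p) = -7 + p*L = -7 + L*p)
x(k) = -3 + (122 + 2*k)*(-7 + k + k**2) (x(k) = -3 + (k + (-7 + k*k))*(k + (k + 122)) = -3 + (k + (-7 + k**2))*(k + (122 + k)) = -3 + (-7 + k + k**2)*(122 + 2*k) = -3 + (122 + 2*k)*(-7 + k + k**2))
sqrt(11602 - 7180) - x(64) = sqrt(11602 - 7180) - (-857 + 2*64**3 + 108*64 + 124*64**2) = sqrt(4422) - (-857 + 2*262144 + 6912 + 124*4096) = sqrt(4422) - (-857 + 524288 + 6912 + 507904) = sqrt(4422) - 1*1038247 = sqrt(4422) - 1038247 = -1038247 + sqrt(4422)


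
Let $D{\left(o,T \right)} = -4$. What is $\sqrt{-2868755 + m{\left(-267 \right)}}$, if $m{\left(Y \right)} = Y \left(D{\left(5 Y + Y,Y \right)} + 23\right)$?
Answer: $2 i \sqrt{718457} \approx 1695.2 i$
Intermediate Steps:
$m{\left(Y \right)} = 19 Y$ ($m{\left(Y \right)} = Y \left(-4 + 23\right) = Y 19 = 19 Y$)
$\sqrt{-2868755 + m{\left(-267 \right)}} = \sqrt{-2868755 + 19 \left(-267\right)} = \sqrt{-2868755 - 5073} = \sqrt{-2873828} = 2 i \sqrt{718457}$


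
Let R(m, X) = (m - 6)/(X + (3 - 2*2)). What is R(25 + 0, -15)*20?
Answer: -95/4 ≈ -23.750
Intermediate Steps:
R(m, X) = (-6 + m)/(-1 + X) (R(m, X) = (-6 + m)/(X + (3 - 4)) = (-6 + m)/(X - 1) = (-6 + m)/(-1 + X))
R(25 + 0, -15)*20 = ((-6 + (25 + 0))/(-1 - 15))*20 = ((-6 + 25)/(-16))*20 = -1/16*19*20 = -19/16*20 = -95/4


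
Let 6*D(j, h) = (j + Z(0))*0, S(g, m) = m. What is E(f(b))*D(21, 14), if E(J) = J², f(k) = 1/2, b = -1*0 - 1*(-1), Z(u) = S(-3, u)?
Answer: 0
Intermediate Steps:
Z(u) = u
D(j, h) = 0 (D(j, h) = ((j + 0)*0)/6 = (j*0)/6 = (⅙)*0 = 0)
b = 1 (b = 0 + 1 = 1)
f(k) = ½
E(f(b))*D(21, 14) = (½)²*0 = (¼)*0 = 0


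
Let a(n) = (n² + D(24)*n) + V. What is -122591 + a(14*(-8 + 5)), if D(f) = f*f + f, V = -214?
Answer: -146241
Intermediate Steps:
D(f) = f + f² (D(f) = f² + f = f + f²)
a(n) = -214 + n² + 600*n (a(n) = (n² + (24*(1 + 24))*n) - 214 = (n² + (24*25)*n) - 214 = (n² + 600*n) - 214 = -214 + n² + 600*n)
-122591 + a(14*(-8 + 5)) = -122591 + (-214 + (14*(-8 + 5))² + 600*(14*(-8 + 5))) = -122591 + (-214 + (14*(-3))² + 600*(14*(-3))) = -122591 + (-214 + (-42)² + 600*(-42)) = -122591 + (-214 + 1764 - 25200) = -122591 - 23650 = -146241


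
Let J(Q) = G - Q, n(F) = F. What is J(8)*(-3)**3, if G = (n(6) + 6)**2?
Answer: -3672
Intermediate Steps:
G = 144 (G = (6 + 6)**2 = 12**2 = 144)
J(Q) = 144 - Q
J(8)*(-3)**3 = (144 - 1*8)*(-3)**3 = (144 - 8)*(-27) = 136*(-27) = -3672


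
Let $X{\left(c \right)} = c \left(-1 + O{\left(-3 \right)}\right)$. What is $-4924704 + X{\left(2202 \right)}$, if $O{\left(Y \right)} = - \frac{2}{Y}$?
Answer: $-4925438$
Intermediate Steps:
$X{\left(c \right)} = - \frac{c}{3}$ ($X{\left(c \right)} = c \left(-1 - \frac{2}{-3}\right) = c \left(-1 - - \frac{2}{3}\right) = c \left(-1 + \frac{2}{3}\right) = c \left(- \frac{1}{3}\right) = - \frac{c}{3}$)
$-4924704 + X{\left(2202 \right)} = -4924704 - 734 = -4925438$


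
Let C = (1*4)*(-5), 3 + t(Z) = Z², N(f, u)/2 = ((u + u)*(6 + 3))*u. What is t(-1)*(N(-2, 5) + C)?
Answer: -1760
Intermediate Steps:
N(f, u) = 36*u² (N(f, u) = 2*(((u + u)*(6 + 3))*u) = 2*(((2*u)*9)*u) = 2*((18*u)*u) = 2*(18*u²) = 36*u²)
t(Z) = -3 + Z²
C = -20 (C = 4*(-5) = -20)
t(-1)*(N(-2, 5) + C) = (-3 + (-1)²)*(36*5² - 20) = (-3 + 1)*(36*25 - 20) = -2*(900 - 20) = -2*880 = -1760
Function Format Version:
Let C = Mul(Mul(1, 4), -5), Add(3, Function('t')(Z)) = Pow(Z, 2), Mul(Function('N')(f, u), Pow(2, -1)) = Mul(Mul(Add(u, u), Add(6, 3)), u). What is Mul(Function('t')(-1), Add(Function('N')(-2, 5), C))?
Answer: -1760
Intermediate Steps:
Function('N')(f, u) = Mul(36, Pow(u, 2)) (Function('N')(f, u) = Mul(2, Mul(Mul(Add(u, u), Add(6, 3)), u)) = Mul(2, Mul(Mul(Mul(2, u), 9), u)) = Mul(2, Mul(Mul(18, u), u)) = Mul(2, Mul(18, Pow(u, 2))) = Mul(36, Pow(u, 2)))
Function('t')(Z) = Add(-3, Pow(Z, 2))
C = -20 (C = Mul(4, -5) = -20)
Mul(Function('t')(-1), Add(Function('N')(-2, 5), C)) = Mul(Add(-3, Pow(-1, 2)), Add(Mul(36, Pow(5, 2)), -20)) = Mul(Add(-3, 1), Add(Mul(36, 25), -20)) = Mul(-2, Add(900, -20)) = Mul(-2, 880) = -1760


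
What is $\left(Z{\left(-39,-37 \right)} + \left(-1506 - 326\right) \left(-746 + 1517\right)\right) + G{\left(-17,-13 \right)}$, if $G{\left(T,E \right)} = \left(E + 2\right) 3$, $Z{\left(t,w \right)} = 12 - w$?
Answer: $-1412456$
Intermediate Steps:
$G{\left(T,E \right)} = 6 + 3 E$ ($G{\left(T,E \right)} = \left(2 + E\right) 3 = 6 + 3 E$)
$\left(Z{\left(-39,-37 \right)} + \left(-1506 - 326\right) \left(-746 + 1517\right)\right) + G{\left(-17,-13 \right)} = \left(\left(12 - -37\right) + \left(-1506 - 326\right) \left(-746 + 1517\right)\right) + \left(6 + 3 \left(-13\right)\right) = \left(\left(12 + 37\right) - 1412472\right) + \left(6 - 39\right) = \left(49 - 1412472\right) - 33 = -1412423 - 33 = -1412456$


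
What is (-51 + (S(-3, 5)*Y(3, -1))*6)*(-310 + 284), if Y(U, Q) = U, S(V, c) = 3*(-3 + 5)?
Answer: -1482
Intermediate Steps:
S(V, c) = 6 (S(V, c) = 3*2 = 6)
(-51 + (S(-3, 5)*Y(3, -1))*6)*(-310 + 284) = (-51 + (6*3)*6)*(-310 + 284) = (-51 + 18*6)*(-26) = (-51 + 108)*(-26) = 57*(-26) = -1482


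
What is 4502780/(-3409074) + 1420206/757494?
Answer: 39743292109/71732030571 ≈ 0.55405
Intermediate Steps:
4502780/(-3409074) + 1420206/757494 = 4502780*(-1/3409074) + 1420206*(1/757494) = -2251390/1704537 + 236701/126249 = 39743292109/71732030571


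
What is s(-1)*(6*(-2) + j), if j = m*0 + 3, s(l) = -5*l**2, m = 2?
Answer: 45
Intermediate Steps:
j = 3 (j = 2*0 + 3 = 0 + 3 = 3)
s(-1)*(6*(-2) + j) = (-5*(-1)**2)*(6*(-2) + 3) = (-5*1)*(-12 + 3) = -5*(-9) = 45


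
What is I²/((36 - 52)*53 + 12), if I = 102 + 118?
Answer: -1100/19 ≈ -57.895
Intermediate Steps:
I = 220
I²/((36 - 52)*53 + 12) = 220²/((36 - 52)*53 + 12) = 48400/(-16*53 + 12) = 48400/(-848 + 12) = 48400/(-836) = 48400*(-1/836) = -1100/19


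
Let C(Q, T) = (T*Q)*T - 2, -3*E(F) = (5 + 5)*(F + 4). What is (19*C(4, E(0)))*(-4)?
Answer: -485032/9 ≈ -53892.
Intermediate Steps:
E(F) = -40/3 - 10*F/3 (E(F) = -(5 + 5)*(F + 4)/3 = -10*(4 + F)/3 = -(40 + 10*F)/3 = -40/3 - 10*F/3)
C(Q, T) = -2 + Q*T² (C(Q, T) = (Q*T)*T - 2 = Q*T² - 2 = -2 + Q*T²)
(19*C(4, E(0)))*(-4) = (19*(-2 + 4*(-40/3 - 10/3*0)²))*(-4) = (19*(-2 + 4*(-40/3 + 0)²))*(-4) = (19*(-2 + 4*(-40/3)²))*(-4) = (19*(-2 + 4*(1600/9)))*(-4) = (19*(-2 + 6400/9))*(-4) = (19*(6382/9))*(-4) = (121258/9)*(-4) = -485032/9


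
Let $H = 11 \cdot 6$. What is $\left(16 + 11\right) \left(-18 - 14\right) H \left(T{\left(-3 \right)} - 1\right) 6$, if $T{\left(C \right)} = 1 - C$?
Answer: $-1026432$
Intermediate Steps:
$H = 66$
$\left(16 + 11\right) \left(-18 - 14\right) H \left(T{\left(-3 \right)} - 1\right) 6 = \left(16 + 11\right) \left(-18 - 14\right) 66 \left(\left(1 - -3\right) - 1\right) 6 = 27 \left(-32\right) 66 \left(\left(1 + 3\right) - 1\right) 6 = \left(-864\right) 66 \left(4 - 1\right) 6 = - 57024 \cdot 3 \cdot 6 = \left(-57024\right) 18 = -1026432$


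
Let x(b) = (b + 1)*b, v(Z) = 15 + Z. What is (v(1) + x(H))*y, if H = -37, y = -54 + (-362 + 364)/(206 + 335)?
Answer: -39377776/541 ≈ -72787.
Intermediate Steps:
y = -29212/541 (y = -54 + 2/541 = -29212/541 ≈ -53.996)
x(b) = b*(1 + b) (x(b) = (1 + b)*b = b*(1 + b))
(v(1) + x(H))*y = ((15 + 1) - 37*(1 - 37))*(-29212/541) = (16 - 37*(-36))*(-29212/541) = (16 + 1332)*(-29212/541) = 1348*(-29212/541) = -39377776/541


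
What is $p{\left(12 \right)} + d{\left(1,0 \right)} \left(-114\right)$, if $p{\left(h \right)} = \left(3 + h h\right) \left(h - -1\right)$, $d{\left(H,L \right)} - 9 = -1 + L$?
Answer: $999$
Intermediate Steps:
$d{\left(H,L \right)} = 8 + L$ ($d{\left(H,L \right)} = 9 + \left(-1 + L\right) = 8 + L$)
$p{\left(h \right)} = \left(1 + h\right) \left(3 + h^{2}\right)$ ($p{\left(h \right)} = \left(3 + h^{2}\right) \left(h + 1\right) = \left(3 + h^{2}\right) \left(1 + h\right) = \left(1 + h\right) \left(3 + h^{2}\right)$)
$p{\left(12 \right)} + d{\left(1,0 \right)} \left(-114\right) = \left(3 + 12^{2} + 12^{3} + 3 \cdot 12\right) + \left(8 + 0\right) \left(-114\right) = \left(3 + 144 + 1728 + 36\right) + 8 \left(-114\right) = 1911 - 912 = 999$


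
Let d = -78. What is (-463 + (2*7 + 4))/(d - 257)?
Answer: 89/67 ≈ 1.3284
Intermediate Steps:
(-463 + (2*7 + 4))/(d - 257) = (-463 + (2*7 + 4))/(-78 - 257) = (-463 + (14 + 4))/(-335) = (-463 + 18)*(-1/335) = -445*(-1/335) = 89/67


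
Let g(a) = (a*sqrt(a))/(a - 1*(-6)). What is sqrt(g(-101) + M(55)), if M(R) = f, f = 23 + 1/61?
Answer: sqrt(772937100 + 35702995*I*sqrt(101))/5795 ≈ 4.9189 + 1.0861*I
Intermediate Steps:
f = 1404/61 (f = 23 + 1/61 = 1404/61 ≈ 23.016)
M(R) = 1404/61
g(a) = a**(3/2)/(6 + a) (g(a) = a**(3/2)/(a + 6) = a**(3/2)/(6 + a))
sqrt(g(-101) + M(55)) = sqrt((-101)**(3/2)/(6 - 101) + 1404/61) = sqrt(-101*I*sqrt(101)/(-95) + 1404/61) = sqrt(-101*I*sqrt(101)*(-1/95) + 1404/61) = sqrt(101*I*sqrt(101)/95 + 1404/61) = sqrt(1404/61 + 101*I*sqrt(101)/95)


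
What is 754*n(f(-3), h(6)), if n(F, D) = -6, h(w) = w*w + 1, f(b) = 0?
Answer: -4524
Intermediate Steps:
h(w) = 1 + w² (h(w) = w² + 1 = 1 + w²)
754*n(f(-3), h(6)) = 754*(-6) = -4524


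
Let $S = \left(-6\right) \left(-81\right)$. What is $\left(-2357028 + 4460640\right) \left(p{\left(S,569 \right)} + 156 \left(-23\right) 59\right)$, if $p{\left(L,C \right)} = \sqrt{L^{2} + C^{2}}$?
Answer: $-445317831504 + 2103612 \sqrt{559957} \approx -4.4374 \cdot 10^{11}$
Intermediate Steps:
$S = 486$
$p{\left(L,C \right)} = \sqrt{C^{2} + L^{2}}$
$\left(-2357028 + 4460640\right) \left(p{\left(S,569 \right)} + 156 \left(-23\right) 59\right) = \left(-2357028 + 4460640\right) \left(\sqrt{569^{2} + 486^{2}} + 156 \left(-23\right) 59\right) = 2103612 \left(\sqrt{323761 + 236196} - 211692\right) = 2103612 \left(\sqrt{559957} - 211692\right) = 2103612 \left(-211692 + \sqrt{559957}\right) = -445317831504 + 2103612 \sqrt{559957}$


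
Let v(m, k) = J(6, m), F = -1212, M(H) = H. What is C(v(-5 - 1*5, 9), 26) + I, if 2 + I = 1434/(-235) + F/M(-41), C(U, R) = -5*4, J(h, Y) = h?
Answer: 14056/9635 ≈ 1.4588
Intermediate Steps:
v(m, k) = 6
C(U, R) = -20
I = 206756/9635 (I = -2 + (1434/(-235) - 1212/(-41)) = -2 + (1434*(-1/235) - 1212*(-1/41)) = -2 + (-1434/235 + 1212/41) = -2 + 226026/9635 = 206756/9635 ≈ 21.459)
C(v(-5 - 1*5, 9), 26) + I = -20 + 206756/9635 = 14056/9635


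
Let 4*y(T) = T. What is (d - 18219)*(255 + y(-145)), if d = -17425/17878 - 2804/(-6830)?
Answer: -27809144736225/6977528 ≈ -3.9855e+6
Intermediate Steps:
y(T) = T/4
d = -34441419/61053370 (d = -17425*1/17878 - 2804*(-1/6830) = -17425/17878 + 1402/3415 = -34441419/61053370 ≈ -0.56412)
(d - 18219)*(255 + y(-145)) = (-34441419/61053370 - 18219)*(255 + (1/4)*(-145)) = -1112365789449*(255 - 145/4)/61053370 = -1112365789449/61053370*875/4 = -27809144736225/6977528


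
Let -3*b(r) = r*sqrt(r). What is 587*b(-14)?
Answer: 8218*I*sqrt(14)/3 ≈ 10250.0*I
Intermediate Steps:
b(r) = -r**(3/2)/3 (b(r) = -r*sqrt(r)/3 = -r**(3/2)/3)
587*b(-14) = 587*(-(-14)*I*sqrt(14)/3) = 587*(14*I*sqrt(14)/3) = 8218*I*sqrt(14)/3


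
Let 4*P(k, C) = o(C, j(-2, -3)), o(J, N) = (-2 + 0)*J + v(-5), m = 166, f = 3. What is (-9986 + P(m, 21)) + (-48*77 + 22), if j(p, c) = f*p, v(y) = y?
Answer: -54687/4 ≈ -13672.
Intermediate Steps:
j(p, c) = 3*p
o(J, N) = -5 - 2*J (o(J, N) = (-2 + 0)*J - 5 = -2*J - 5 = -5 - 2*J)
P(k, C) = -5/4 - C/2 (P(k, C) = (-5 - 2*C)/4 = -5/4 - C/2)
(-9986 + P(m, 21)) + (-48*77 + 22) = (-9986 + (-5/4 - ½*21)) + (-48*77 + 22) = (-9986 + (-5/4 - 21/2)) + (-3696 + 22) = (-9986 - 47/4) - 3674 = -39991/4 - 3674 = -54687/4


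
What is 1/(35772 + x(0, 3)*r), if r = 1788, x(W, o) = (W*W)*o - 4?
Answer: 1/28620 ≈ 3.4941e-5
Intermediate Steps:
x(W, o) = -4 + o*W² (x(W, o) = W²*o - 4 = o*W² - 4 = -4 + o*W²)
1/(35772 + x(0, 3)*r) = 1/(35772 + (-4 + 3*0²)*1788) = 1/(35772 + (-4 + 3*0)*1788) = 1/(35772 + (-4 + 0)*1788) = 1/(35772 - 4*1788) = 1/(35772 - 7152) = 1/28620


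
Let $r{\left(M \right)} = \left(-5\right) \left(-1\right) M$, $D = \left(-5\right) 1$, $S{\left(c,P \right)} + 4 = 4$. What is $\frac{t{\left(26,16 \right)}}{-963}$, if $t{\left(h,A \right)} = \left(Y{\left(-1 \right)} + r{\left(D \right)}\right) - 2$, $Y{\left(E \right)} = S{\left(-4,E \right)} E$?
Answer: $\frac{3}{107} \approx 0.028037$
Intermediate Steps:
$S{\left(c,P \right)} = 0$ ($S{\left(c,P \right)} = -4 + 4 = 0$)
$D = -5$
$Y{\left(E \right)} = 0$ ($Y{\left(E \right)} = 0 E = 0$)
$r{\left(M \right)} = 5 M$
$t{\left(h,A \right)} = -27$ ($t{\left(h,A \right)} = \left(0 + 5 \left(-5\right)\right) - 2 = \left(0 - 25\right) - 2 = -25 - 2 = -27$)
$\frac{t{\left(26,16 \right)}}{-963} = - \frac{27}{-963} = \left(-27\right) \left(- \frac{1}{963}\right) = \frac{3}{107}$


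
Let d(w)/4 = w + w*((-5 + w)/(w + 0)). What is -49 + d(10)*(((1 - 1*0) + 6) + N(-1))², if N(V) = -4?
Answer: 491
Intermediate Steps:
d(w) = -20 + 8*w (d(w) = 4*(w + w*((-5 + w)/(w + 0))) = 4*(w + w*((-5 + w)/w)) = 4*(w + (-5 + w)) = 4*(-5 + 2*w) = -20 + 8*w)
-49 + d(10)*(((1 - 1*0) + 6) + N(-1))² = -49 + (-20 + 8*10)*(((1 - 1*0) + 6) - 4)² = -49 + (-20 + 80)*(((1 + 0) + 6) - 4)² = -49 + 60*((1 + 6) - 4)² = -49 + 60*(7 - 4)² = -49 + 60*3² = -49 + 60*9 = -49 + 540 = 491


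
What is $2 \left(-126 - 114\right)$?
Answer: $-480$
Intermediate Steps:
$2 \left(-126 - 114\right) = 2 \left(-240\right) = -480$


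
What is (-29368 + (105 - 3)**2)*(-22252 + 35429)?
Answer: -249888628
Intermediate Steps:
(-29368 + (105 - 3)**2)*(-22252 + 35429) = (-29368 + 102**2)*13177 = (-29368 + 10404)*13177 = -18964*13177 = -249888628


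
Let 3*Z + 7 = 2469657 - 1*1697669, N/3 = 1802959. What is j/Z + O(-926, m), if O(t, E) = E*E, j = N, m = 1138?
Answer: 333255196265/257327 ≈ 1.2951e+6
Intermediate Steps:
N = 5408877 (N = 3*1802959 = 5408877)
j = 5408877
Z = 257327 (Z = -7/3 + (2469657 - 1*1697669)/3 = -7/3 + (2469657 - 1697669)/3 = -7/3 + (1/3)*771988 = -7/3 + 771988/3 = 257327)
O(t, E) = E**2
j/Z + O(-926, m) = 5408877/257327 + 1138**2 = 5408877*(1/257327) + 1295044 = 5408877/257327 + 1295044 = 333255196265/257327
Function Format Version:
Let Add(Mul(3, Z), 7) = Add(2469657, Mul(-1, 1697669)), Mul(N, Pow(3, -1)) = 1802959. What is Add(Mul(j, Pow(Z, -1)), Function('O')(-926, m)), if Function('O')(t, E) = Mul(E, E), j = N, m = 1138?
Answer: Rational(333255196265, 257327) ≈ 1.2951e+6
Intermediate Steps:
N = 5408877 (N = Mul(3, 1802959) = 5408877)
j = 5408877
Z = 257327 (Z = Add(Rational(-7, 3), Mul(Rational(1, 3), Add(2469657, Mul(-1, 1697669)))) = Add(Rational(-7, 3), Mul(Rational(1, 3), Add(2469657, -1697669))) = Add(Rational(-7, 3), Mul(Rational(1, 3), 771988)) = Add(Rational(-7, 3), Rational(771988, 3)) = 257327)
Function('O')(t, E) = Pow(E, 2)
Add(Mul(j, Pow(Z, -1)), Function('O')(-926, m)) = Add(Mul(5408877, Pow(257327, -1)), Pow(1138, 2)) = Add(Mul(5408877, Rational(1, 257327)), 1295044) = Add(Rational(5408877, 257327), 1295044) = Rational(333255196265, 257327)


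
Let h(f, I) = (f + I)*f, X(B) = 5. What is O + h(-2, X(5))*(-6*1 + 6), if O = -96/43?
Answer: -96/43 ≈ -2.2326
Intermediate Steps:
O = -96/43 (O = -96*1/43 = -96/43 ≈ -2.2326)
h(f, I) = f*(I + f) (h(f, I) = (I + f)*f = f*(I + f))
O + h(-2, X(5))*(-6*1 + 6) = -96/43 + (-2*(5 - 2))*(-6*1 + 6) = -96/43 + (-2*3)*(-6 + 6) = -96/43 - 6*0 = -96/43 + 0 = -96/43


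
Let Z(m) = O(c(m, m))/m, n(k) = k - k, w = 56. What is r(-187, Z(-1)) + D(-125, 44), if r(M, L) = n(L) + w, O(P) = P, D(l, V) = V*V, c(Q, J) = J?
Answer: 1992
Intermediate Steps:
D(l, V) = V**2
n(k) = 0
Z(m) = 1 (Z(m) = m/m = 1)
r(M, L) = 56 (r(M, L) = 0 + 56 = 56)
r(-187, Z(-1)) + D(-125, 44) = 56 + 44**2 = 56 + 1936 = 1992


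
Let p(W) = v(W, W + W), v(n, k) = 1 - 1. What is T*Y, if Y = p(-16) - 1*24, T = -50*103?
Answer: 123600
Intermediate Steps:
v(n, k) = 0
p(W) = 0
T = -5150
Y = -24 (Y = 0 - 1*24 = 0 - 24 = -24)
T*Y = -5150*(-24) = 123600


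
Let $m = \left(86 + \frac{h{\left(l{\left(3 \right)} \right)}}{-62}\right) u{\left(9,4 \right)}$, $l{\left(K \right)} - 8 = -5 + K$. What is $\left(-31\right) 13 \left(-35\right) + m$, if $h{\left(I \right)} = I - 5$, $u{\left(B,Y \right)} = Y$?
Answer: $\frac{447917}{31} \approx 14449.0$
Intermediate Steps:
$l{\left(K \right)} = 3 + K$ ($l{\left(K \right)} = 8 + \left(-5 + K\right) = 3 + K$)
$h{\left(I \right)} = -5 + I$ ($h{\left(I \right)} = I - 5 = -5 + I$)
$m = \frac{10662}{31}$ ($m = \left(86 + \frac{-5 + \left(3 + 3\right)}{-62}\right) 4 = \left(86 + \left(-5 + 6\right) \left(- \frac{1}{62}\right)\right) 4 = \left(86 + 1 \left(- \frac{1}{62}\right)\right) 4 = \left(86 - \frac{1}{62}\right) 4 = \frac{5331}{62} \cdot 4 = \frac{10662}{31} \approx 343.94$)
$\left(-31\right) 13 \left(-35\right) + m = \left(-31\right) 13 \left(-35\right) + \frac{10662}{31} = \left(-403\right) \left(-35\right) + \frac{10662}{31} = 14105 + \frac{10662}{31} = \frac{447917}{31}$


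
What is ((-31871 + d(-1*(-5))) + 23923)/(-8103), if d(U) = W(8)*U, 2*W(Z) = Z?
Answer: 7928/8103 ≈ 0.97840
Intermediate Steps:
W(Z) = Z/2
d(U) = 4*U (d(U) = ((½)*8)*U = 4*U)
((-31871 + d(-1*(-5))) + 23923)/(-8103) = ((-31871 + 4*(-1*(-5))) + 23923)/(-8103) = ((-31871 + 4*5) + 23923)*(-1/8103) = ((-31871 + 20) + 23923)*(-1/8103) = (-31851 + 23923)*(-1/8103) = -7928*(-1/8103) = 7928/8103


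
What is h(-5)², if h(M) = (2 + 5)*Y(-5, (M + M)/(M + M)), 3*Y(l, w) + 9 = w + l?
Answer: 8281/9 ≈ 920.11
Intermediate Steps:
Y(l, w) = -3 + l/3 + w/3 (Y(l, w) = -3 + (w + l)/3 = -3 + (l + w)/3 = -3 + (l/3 + w/3) = -3 + l/3 + w/3)
h(M) = -91/3 (h(M) = (2 + 5)*(-3 + (⅓)*(-5) + ((M + M)/(M + M))/3) = 7*(-3 - 5/3 + ((2*M)/((2*M)))/3) = 7*(-3 - 5/3 + ((2*M)*(1/(2*M)))/3) = 7*(-3 - 5/3 + (⅓)*1) = 7*(-3 - 5/3 + ⅓) = 7*(-13/3) = -91/3)
h(-5)² = (-91/3)² = 8281/9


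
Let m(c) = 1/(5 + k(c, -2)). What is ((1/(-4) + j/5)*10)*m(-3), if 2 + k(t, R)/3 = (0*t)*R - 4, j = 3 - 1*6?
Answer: 17/26 ≈ 0.65385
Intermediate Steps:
j = -3 (j = 3 - 6 = -3)
k(t, R) = -18 (k(t, R) = -6 + 3*((0*t)*R - 4) = -6 + 3*(0*R - 4) = -6 + 3*(0 - 4) = -6 + 3*(-4) = -6 - 12 = -18)
m(c) = -1/13 (m(c) = 1/(5 - 18) = 1/(-13) = -1/13)
((1/(-4) + j/5)*10)*m(-3) = ((1/(-4) - 3/5)*10)*(-1/13) = ((1*(-¼) - 3*⅕)*10)*(-1/13) = ((-¼ - ⅗)*10)*(-1/13) = -17/20*10*(-1/13) = -17/2*(-1/13) = 17/26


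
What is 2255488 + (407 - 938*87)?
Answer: 2174289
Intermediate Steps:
2255488 + (407 - 938*87) = 2255488 + (407 - 81606) = 2255488 - 81199 = 2174289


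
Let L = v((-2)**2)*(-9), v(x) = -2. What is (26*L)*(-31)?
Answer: -14508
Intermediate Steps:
L = 18 (L = -2*(-9) = 18)
(26*L)*(-31) = (26*18)*(-31) = 468*(-31) = -14508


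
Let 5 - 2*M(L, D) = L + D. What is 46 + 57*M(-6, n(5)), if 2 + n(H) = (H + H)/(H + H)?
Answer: 388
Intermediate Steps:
n(H) = -1 (n(H) = -2 + (H + H)/(H + H) = -2 + (2*H)/((2*H)) = -2 + (2*H)*(1/(2*H)) = -2 + 1 = -1)
M(L, D) = 5/2 - D/2 - L/2 (M(L, D) = 5/2 - (L + D)/2 = 5/2 - (D + L)/2 = 5/2 + (-D/2 - L/2) = 5/2 - D/2 - L/2)
46 + 57*M(-6, n(5)) = 46 + 57*(5/2 - 1/2*(-1) - 1/2*(-6)) = 46 + 57*(5/2 + 1/2 + 3) = 46 + 57*6 = 46 + 342 = 388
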